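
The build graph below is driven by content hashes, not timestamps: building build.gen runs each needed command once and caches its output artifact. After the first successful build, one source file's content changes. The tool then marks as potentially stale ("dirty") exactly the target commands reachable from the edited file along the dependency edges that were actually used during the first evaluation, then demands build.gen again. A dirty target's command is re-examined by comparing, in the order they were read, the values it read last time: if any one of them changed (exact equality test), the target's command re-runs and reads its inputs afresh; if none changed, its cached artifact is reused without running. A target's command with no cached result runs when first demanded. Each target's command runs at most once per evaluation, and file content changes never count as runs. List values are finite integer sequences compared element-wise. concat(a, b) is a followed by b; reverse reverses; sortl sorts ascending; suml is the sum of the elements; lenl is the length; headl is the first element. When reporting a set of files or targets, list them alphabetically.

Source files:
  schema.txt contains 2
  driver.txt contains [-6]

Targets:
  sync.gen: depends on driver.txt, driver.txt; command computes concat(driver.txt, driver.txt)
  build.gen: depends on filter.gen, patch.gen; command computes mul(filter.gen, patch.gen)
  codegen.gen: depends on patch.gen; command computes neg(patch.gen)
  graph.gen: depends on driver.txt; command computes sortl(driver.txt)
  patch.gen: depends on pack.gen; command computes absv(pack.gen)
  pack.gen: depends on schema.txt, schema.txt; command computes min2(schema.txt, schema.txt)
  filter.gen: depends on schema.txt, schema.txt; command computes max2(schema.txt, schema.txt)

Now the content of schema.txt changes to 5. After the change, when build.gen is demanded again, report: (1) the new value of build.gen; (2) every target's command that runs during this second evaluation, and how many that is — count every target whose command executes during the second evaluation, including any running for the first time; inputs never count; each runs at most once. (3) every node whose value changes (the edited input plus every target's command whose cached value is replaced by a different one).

Initial pass — values computed on the first demand:
  filter.gen = max2(2, 2) = 2
  pack.gen = min2(2, 2) = 2
  patch.gen = absv(2) = 2
  build.gen = mul(2, 2) = 4

Second demand — change propagation:
  filter.gen: re-runs because schema.txt 2->5; schema.txt 2->5; new result 5.
  pack.gen: re-runs because schema.txt 2->5; schema.txt 2->5; new result 5.
  patch.gen: re-runs because pack.gen 2->5; new result 5.
  build.gen: re-runs because filter.gen 2->5; patch.gen 2->5; new result 25.

build.gen now evaluates to 25.
Run set: build.gen, filter.gen, pack.gen, patch.gen (4 run).
Changed values: build.gen, filter.gen, pack.gen, patch.gen, schema.txt.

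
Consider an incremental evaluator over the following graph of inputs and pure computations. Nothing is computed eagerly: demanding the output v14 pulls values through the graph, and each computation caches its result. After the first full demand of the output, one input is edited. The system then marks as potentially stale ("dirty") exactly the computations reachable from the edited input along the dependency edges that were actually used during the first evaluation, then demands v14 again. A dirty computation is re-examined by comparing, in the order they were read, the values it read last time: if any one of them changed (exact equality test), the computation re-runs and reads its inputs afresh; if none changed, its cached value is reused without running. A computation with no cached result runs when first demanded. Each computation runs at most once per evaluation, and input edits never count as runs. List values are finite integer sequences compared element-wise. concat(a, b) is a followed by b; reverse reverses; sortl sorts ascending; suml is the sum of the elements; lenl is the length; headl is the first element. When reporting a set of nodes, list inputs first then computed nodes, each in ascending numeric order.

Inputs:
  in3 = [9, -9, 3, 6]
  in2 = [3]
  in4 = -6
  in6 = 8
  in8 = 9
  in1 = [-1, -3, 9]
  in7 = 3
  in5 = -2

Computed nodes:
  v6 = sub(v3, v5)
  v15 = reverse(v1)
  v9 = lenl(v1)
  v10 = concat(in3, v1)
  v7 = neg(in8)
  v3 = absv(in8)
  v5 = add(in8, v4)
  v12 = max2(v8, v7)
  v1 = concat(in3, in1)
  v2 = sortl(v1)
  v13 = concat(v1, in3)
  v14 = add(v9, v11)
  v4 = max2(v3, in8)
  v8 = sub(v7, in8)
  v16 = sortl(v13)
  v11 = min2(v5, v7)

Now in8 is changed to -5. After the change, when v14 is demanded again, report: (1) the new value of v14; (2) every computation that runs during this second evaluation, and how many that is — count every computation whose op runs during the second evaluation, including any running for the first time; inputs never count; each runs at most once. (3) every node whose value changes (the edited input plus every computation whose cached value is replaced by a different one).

v14 now evaluates to 7.
Run set: v3, v4, v5, v7, v11, v14 (6 run).
Changed values: in8, v3, v4, v5, v7, v11, v14.

Initial pass — values computed on the first demand:
  v1 = concat([9, -9, 3, 6], [-1, -3, 9]) = [9, -9, 3, 6, -1, -3, 9]
  v3 = absv(9) = 9
  v4 = max2(9, 9) = 9
  v5 = add(9, 9) = 18
  v7 = neg(9) = -9
  v9 = lenl([9, -9, 3, 6, -1, -3, 9]) = 7
  v11 = min2(18, -9) = -9
  v14 = add(7, -9) = -2

Second demand — change propagation:
  v3: re-runs because in8 9->-5; new result 5.
  v4: re-runs because v3 9->5; in8 9->-5; new result 5.
  v5: re-runs because in8 9->-5; v4 9->5; new result 0.
  v7: re-runs because in8 9->-5; new result 5.
  v11: re-runs because v5 18->0; v7 -9->5; new result 0.
  v14: re-runs because v11 -9->0; new result 7.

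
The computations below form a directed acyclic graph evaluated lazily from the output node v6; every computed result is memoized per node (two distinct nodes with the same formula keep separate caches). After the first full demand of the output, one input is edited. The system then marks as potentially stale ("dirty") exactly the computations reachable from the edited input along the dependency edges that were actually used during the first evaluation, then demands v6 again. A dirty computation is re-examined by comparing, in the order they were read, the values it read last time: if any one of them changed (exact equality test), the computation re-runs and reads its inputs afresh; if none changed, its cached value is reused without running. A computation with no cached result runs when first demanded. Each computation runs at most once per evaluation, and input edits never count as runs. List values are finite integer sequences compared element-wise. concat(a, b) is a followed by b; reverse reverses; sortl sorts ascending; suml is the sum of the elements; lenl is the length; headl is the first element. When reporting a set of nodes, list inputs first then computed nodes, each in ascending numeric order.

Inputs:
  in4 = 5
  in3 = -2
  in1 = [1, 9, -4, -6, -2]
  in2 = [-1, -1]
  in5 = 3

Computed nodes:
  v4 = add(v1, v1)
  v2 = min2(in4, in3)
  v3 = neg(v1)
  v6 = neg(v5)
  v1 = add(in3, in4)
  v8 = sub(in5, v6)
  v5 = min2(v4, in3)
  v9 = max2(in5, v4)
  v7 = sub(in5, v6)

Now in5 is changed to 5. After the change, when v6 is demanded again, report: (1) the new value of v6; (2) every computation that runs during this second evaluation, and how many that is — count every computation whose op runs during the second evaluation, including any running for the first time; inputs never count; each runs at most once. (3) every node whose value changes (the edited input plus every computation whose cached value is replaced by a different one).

First demand of the output computes:
  v1 = add(-2, 5) = 3
  v4 = add(3, 3) = 6
  v5 = min2(6, -2) = -2
  v6 = neg(-2) = 2

After the edit, cleaning proceeds:
  in5 only reaches undemanded nodes; the second demand re-runs nothing.

Note the shortcut — in5 feeds only undemanded nodes, so no recomputation happens.

Demanding v6 again yields 2.
0 computations run: none.
The nodes whose values change: in5.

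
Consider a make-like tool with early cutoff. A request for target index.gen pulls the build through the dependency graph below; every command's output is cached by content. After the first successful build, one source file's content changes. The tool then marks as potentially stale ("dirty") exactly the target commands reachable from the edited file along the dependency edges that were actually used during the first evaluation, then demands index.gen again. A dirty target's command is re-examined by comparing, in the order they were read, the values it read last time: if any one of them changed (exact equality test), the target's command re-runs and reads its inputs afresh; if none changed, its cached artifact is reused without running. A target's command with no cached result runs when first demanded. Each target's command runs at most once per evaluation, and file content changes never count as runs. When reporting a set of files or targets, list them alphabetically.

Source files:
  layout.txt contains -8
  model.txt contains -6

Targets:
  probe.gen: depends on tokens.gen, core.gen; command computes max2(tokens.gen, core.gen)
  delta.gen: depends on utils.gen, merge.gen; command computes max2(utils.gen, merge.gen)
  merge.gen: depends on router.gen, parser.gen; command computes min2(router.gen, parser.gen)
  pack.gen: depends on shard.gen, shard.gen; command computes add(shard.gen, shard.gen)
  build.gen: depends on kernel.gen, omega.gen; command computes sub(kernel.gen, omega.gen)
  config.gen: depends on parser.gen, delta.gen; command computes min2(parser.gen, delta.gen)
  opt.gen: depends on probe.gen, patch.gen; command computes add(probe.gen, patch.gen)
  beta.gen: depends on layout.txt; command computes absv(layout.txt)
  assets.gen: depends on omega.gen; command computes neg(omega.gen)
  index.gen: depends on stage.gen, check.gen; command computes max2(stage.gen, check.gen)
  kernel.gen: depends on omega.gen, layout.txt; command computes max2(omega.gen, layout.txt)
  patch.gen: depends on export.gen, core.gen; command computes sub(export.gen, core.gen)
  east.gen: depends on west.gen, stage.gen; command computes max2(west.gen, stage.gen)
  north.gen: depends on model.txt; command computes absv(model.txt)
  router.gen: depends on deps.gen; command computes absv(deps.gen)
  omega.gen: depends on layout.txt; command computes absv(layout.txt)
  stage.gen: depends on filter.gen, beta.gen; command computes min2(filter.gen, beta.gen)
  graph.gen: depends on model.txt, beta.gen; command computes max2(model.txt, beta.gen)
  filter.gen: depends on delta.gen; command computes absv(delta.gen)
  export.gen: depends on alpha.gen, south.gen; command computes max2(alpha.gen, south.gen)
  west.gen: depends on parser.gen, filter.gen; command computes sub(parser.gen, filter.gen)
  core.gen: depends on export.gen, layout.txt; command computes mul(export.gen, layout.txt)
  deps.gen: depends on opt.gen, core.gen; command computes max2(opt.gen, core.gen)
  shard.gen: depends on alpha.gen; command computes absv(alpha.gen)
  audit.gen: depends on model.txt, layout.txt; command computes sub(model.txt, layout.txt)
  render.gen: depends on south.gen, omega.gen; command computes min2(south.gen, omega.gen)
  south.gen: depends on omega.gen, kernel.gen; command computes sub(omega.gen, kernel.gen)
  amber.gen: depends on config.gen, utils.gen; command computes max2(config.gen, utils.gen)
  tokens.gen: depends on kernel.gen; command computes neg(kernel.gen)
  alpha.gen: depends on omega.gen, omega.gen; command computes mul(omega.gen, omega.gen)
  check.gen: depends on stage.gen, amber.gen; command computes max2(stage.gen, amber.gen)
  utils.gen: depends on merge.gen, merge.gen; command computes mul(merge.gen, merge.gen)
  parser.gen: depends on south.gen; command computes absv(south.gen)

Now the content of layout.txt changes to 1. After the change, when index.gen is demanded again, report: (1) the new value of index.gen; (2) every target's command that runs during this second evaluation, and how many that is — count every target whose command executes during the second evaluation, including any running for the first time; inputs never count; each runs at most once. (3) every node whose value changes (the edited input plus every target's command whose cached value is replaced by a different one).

First demand of the output computes:
  beta.gen = absv(-8) = 8
  omega.gen = absv(-8) = 8
  alpha.gen = mul(8, 8) = 64
  kernel.gen = max2(8, -8) = 8
  south.gen = sub(8, 8) = 0
  export.gen = max2(64, 0) = 64
  core.gen = mul(64, -8) = -512
  parser.gen = absv(0) = 0
  patch.gen = sub(64, -512) = 576
  tokens.gen = neg(8) = -8
  probe.gen = max2(-8, -512) = -8
  opt.gen = add(-8, 576) = 568
  deps.gen = max2(568, -512) = 568
  router.gen = absv(568) = 568
  merge.gen = min2(568, 0) = 0
  utils.gen = mul(0, 0) = 0
  delta.gen = max2(0, 0) = 0
  config.gen = min2(0, 0) = 0
  amber.gen = max2(0, 0) = 0
  filter.gen = absv(0) = 0
  stage.gen = min2(0, 8) = 0
  check.gen = max2(0, 0) = 0
  index.gen = max2(0, 0) = 0

After the edit, cleaning proceeds:
  beta.gen: a read changed (layout.txt -8->1) — executes, giving 1.
  omega.gen: a read changed (layout.txt -8->1) — executes, giving 1.
  alpha.gen: a read changed (omega.gen 8->1; omega.gen 8->1) — executes, giving 1.
  kernel.gen: a read changed (omega.gen 8->1; layout.txt -8->1) — executes, giving 1.
  south.gen: a read changed (omega.gen 8->1; kernel.gen 8->1) — executes, giving 0 — identical to its old value.
  export.gen: a read changed (alpha.gen 64->1) — executes, giving 1.
  core.gen: a read changed (export.gen 64->1; layout.txt -8->1) — executes, giving 1.
  parser.gen: dirty, but its reads are unchanged (south.gen unchanged); cached 0 stands.
  patch.gen: a read changed (export.gen 64->1; core.gen -512->1) — executes, giving 0.
  tokens.gen: a read changed (kernel.gen 8->1) — executes, giving -1.
  probe.gen: a read changed (tokens.gen -8->-1; core.gen -512->1) — executes, giving 1.
  opt.gen: a read changed (probe.gen -8->1; patch.gen 576->0) — executes, giving 1.
  deps.gen: a read changed (opt.gen 568->1; core.gen -512->1) — executes, giving 1.
  router.gen: a read changed (deps.gen 568->1) — executes, giving 1.
  merge.gen: a read changed (router.gen 568->1) — executes, giving 0 — identical to its old value.
  utils.gen: dirty, but its reads are unchanged (merge.gen unchanged, merge.gen unchanged); cached 0 stands.
  delta.gen: dirty, but its reads are unchanged (utils.gen unchanged, merge.gen unchanged); cached 0 stands.
  config.gen: dirty, but its reads are unchanged (parser.gen unchanged, delta.gen unchanged); cached 0 stands.
  amber.gen: dirty, but its reads are unchanged (config.gen unchanged, utils.gen unchanged); cached 0 stands.
  filter.gen: dirty, but its reads are unchanged (delta.gen unchanged); cached 0 stands.
  stage.gen: a read changed (beta.gen 8->1) — executes, giving 0 — identical to its old value.
  check.gen: dirty, but its reads are unchanged (stage.gen unchanged, amber.gen unchanged); cached 0 stands.
  index.gen: dirty, but its reads are unchanged (stage.gen unchanged, check.gen unchanged); cached 0 stands.

Note where the cutoff bites: parser.gen is checked, finds nothing changed, and keeps its cache.

Demanding index.gen again yields 0.
15 target commands run: alpha.gen, beta.gen, core.gen, deps.gen, export.gen, kernel.gen, merge.gen, omega.gen, opt.gen, patch.gen, probe.gen, router.gen, south.gen, stage.gen, tokens.gen.
The nodes whose values change: alpha.gen, beta.gen, core.gen, deps.gen, export.gen, kernel.gen, layout.txt, omega.gen, opt.gen, patch.gen, probe.gen, router.gen, tokens.gen.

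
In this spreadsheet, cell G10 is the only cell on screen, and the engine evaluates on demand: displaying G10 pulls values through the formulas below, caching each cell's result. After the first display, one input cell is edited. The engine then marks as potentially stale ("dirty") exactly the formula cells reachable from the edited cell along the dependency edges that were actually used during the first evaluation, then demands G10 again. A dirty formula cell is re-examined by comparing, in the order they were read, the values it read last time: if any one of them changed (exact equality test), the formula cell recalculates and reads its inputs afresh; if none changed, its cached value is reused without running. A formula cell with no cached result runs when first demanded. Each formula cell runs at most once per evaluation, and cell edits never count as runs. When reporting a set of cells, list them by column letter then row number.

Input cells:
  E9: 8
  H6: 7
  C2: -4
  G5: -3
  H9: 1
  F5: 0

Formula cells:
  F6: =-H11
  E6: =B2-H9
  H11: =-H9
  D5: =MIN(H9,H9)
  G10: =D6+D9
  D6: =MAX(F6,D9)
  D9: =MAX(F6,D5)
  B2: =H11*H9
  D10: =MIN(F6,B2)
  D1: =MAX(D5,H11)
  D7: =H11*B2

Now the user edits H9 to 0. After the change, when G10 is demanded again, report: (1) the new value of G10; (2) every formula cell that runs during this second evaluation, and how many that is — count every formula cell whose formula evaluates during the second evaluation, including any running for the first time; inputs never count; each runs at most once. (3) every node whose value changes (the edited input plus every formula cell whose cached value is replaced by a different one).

Initial pass — values computed on the first demand:
  D5 = MIN(1, 1) = 1
  H11 = -(1) = -1
  F6 = -(-1) = 1
  D9 = MAX(1, 1) = 1
  D6 = MAX(1, 1) = 1
  G10 = 1 + 1 = 2

Second demand — change propagation:
  D5: re-runs because H9 1->0; H9 1->0; new result 0.
  H11: re-runs because H9 1->0; new result 0.
  F6: re-runs because H11 -1->0; new result 0.
  D9: re-runs because F6 1->0; D5 1->0; new result 0.
  D6: re-runs because F6 1->0; D9 1->0; new result 0.
  G10: re-runs because D6 1->0; D9 1->0; new result 0.

G10 now evaluates to 0.
Run set: D5, D6, D9, F6, G10, H11 (6 run).
Changed values: D5, D6, D9, F6, G10, H9, H11.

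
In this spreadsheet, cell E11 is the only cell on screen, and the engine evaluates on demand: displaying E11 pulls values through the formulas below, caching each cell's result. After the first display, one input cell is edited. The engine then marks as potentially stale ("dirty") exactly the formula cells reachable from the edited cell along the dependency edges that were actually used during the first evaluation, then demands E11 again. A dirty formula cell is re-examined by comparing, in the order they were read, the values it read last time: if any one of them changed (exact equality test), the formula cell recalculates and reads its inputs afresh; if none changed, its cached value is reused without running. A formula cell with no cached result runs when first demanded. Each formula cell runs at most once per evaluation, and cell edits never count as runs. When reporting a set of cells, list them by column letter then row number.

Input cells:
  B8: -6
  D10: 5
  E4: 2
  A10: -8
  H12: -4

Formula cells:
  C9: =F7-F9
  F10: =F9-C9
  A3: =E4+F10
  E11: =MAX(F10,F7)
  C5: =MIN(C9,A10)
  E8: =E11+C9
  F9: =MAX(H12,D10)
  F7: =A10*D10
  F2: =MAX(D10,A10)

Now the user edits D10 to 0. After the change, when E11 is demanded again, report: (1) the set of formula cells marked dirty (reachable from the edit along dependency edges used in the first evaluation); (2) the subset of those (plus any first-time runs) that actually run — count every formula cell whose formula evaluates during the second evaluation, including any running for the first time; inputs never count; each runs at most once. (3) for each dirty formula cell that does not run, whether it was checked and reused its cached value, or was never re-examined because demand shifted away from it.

Dirty set: C9, E11, F7, F9, F10.
Run set: C9, E11, F7, F9, F10 (5 run).
All dirty formula cells ended up running.

Initial pass — values computed on the first demand:
  F7 = -8 * 5 = -40
  F9 = MAX(-4, 5) = 5
  C9 = -40 - 5 = -45
  F10 = 5 - -45 = 50
  E11 = MAX(50, -40) = 50

Second demand — change propagation:
  F7: re-runs because D10 5->0; new result 0.
  F9: re-runs because D10 5->0; new result 0.
  C9: re-runs because F7 -40->0; F9 5->0; new result 0.
  F10: re-runs because F9 5->0; C9 -45->0; new result 0.
  E11: re-runs because F10 50->0; F7 -40->0; new result 0.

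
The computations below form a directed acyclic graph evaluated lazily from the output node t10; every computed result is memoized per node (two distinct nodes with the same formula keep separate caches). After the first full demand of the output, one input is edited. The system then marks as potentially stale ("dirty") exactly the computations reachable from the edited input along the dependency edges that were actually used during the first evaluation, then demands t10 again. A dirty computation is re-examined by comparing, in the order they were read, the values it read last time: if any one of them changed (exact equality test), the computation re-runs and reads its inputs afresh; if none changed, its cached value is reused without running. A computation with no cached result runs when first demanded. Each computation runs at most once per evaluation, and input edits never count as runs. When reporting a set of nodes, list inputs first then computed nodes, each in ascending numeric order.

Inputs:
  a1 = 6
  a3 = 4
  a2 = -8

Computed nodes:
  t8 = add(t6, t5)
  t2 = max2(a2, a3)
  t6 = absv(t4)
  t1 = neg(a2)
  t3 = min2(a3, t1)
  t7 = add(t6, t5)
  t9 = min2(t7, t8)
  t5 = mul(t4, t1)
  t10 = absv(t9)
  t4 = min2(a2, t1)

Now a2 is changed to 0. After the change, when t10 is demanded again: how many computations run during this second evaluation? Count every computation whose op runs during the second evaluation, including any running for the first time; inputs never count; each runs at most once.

8 computations run: t1, t4, t5, t6, t7, t8, t9, t10.

First demand of the output computes:
  t1 = neg(-8) = 8
  t4 = min2(-8, 8) = -8
  t5 = mul(-8, 8) = -64
  t6 = absv(-8) = 8
  t7 = add(8, -64) = -56
  t8 = add(8, -64) = -56
  t9 = min2(-56, -56) = -56
  t10 = absv(-56) = 56

After the edit, cleaning proceeds:
  t1: a read changed (a2 -8->0) — executes, giving 0.
  t4: a read changed (a2 -8->0; t1 8->0) — executes, giving 0.
  t5: a read changed (t4 -8->0; t1 8->0) — executes, giving 0.
  t6: a read changed (t4 -8->0) — executes, giving 0.
  t7: a read changed (t6 8->0; t5 -64->0) — executes, giving 0.
  t8: a read changed (t6 8->0; t5 -64->0) — executes, giving 0.
  t9: a read changed (t7 -56->0; t8 -56->0) — executes, giving 0.
  t10: a read changed (t9 -56->0) — executes, giving 0.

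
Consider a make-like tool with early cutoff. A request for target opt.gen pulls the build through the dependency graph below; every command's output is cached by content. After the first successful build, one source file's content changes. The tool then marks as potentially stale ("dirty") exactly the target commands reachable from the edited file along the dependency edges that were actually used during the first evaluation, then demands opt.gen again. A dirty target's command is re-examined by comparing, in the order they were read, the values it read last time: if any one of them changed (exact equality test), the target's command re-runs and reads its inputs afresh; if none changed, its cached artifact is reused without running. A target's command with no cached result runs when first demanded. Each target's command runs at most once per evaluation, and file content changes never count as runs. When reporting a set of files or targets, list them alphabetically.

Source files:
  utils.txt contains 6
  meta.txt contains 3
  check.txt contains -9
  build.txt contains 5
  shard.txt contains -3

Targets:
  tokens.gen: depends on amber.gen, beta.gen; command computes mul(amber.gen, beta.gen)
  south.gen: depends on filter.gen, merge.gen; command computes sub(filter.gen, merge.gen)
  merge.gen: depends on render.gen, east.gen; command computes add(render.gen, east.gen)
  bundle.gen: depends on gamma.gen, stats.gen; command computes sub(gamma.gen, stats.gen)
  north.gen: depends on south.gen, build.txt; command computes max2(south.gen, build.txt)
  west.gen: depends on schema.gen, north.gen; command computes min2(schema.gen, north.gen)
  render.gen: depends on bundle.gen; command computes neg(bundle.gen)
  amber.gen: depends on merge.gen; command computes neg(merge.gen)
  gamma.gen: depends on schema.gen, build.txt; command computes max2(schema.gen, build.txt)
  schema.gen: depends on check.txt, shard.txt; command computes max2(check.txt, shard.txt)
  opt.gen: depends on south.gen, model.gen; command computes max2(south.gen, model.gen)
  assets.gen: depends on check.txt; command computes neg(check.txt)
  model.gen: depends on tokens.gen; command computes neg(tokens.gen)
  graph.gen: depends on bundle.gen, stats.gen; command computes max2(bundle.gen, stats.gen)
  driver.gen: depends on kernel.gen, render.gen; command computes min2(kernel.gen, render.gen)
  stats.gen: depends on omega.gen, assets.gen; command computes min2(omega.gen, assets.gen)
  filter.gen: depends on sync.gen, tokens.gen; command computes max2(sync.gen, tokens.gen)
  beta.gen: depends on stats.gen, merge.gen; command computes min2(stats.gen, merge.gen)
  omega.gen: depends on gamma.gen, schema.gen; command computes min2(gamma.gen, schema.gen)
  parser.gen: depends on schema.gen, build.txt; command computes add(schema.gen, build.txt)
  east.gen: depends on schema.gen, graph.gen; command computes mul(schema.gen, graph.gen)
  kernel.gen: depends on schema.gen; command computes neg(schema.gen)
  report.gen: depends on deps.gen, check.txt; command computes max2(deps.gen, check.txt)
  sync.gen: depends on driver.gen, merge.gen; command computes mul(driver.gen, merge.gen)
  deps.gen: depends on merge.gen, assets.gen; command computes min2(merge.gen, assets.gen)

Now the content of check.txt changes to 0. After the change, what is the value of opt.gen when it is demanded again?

First demand of the output computes:
  assets.gen = neg(-9) = 9
  schema.gen = max2(-9, -3) = -3
  gamma.gen = max2(-3, 5) = 5
  kernel.gen = neg(-3) = 3
  omega.gen = min2(5, -3) = -3
  stats.gen = min2(-3, 9) = -3
  bundle.gen = sub(5, -3) = 8
  graph.gen = max2(8, -3) = 8
  east.gen = mul(-3, 8) = -24
  render.gen = neg(8) = -8
  driver.gen = min2(3, -8) = -8
  merge.gen = add(-8, -24) = -32
  amber.gen = neg(-32) = 32
  beta.gen = min2(-3, -32) = -32
  sync.gen = mul(-8, -32) = 256
  tokens.gen = mul(32, -32) = -1024
  filter.gen = max2(256, -1024) = 256
  model.gen = neg(-1024) = 1024
  south.gen = sub(256, -32) = 288
  opt.gen = max2(288, 1024) = 1024

After the edit, cleaning proceeds:
  assets.gen: a read changed (check.txt -9->0) — executes, giving 0.
  schema.gen: a read changed (check.txt -9->0) — executes, giving 0.
  gamma.gen: a read changed (schema.gen -3->0) — executes, giving 5 — identical to its old value.
  kernel.gen: a read changed (schema.gen -3->0) — executes, giving 0.
  omega.gen: a read changed (schema.gen -3->0) — executes, giving 0.
  stats.gen: a read changed (omega.gen -3->0; assets.gen 9->0) — executes, giving 0.
  bundle.gen: a read changed (stats.gen -3->0) — executes, giving 5.
  graph.gen: a read changed (bundle.gen 8->5; stats.gen -3->0) — executes, giving 5.
  east.gen: a read changed (schema.gen -3->0; graph.gen 8->5) — executes, giving 0.
  render.gen: a read changed (bundle.gen 8->5) — executes, giving -5.
  driver.gen: a read changed (kernel.gen 3->0; render.gen -8->-5) — executes, giving -5.
  merge.gen: a read changed (render.gen -8->-5; east.gen -24->0) — executes, giving -5.
  amber.gen: a read changed (merge.gen -32->-5) — executes, giving 5.
  beta.gen: a read changed (stats.gen -3->0; merge.gen -32->-5) — executes, giving -5.
  sync.gen: a read changed (driver.gen -8->-5; merge.gen -32->-5) — executes, giving 25.
  tokens.gen: a read changed (amber.gen 32->5; beta.gen -32->-5) — executes, giving -25.
  filter.gen: a read changed (sync.gen 256->25; tokens.gen -1024->-25) — executes, giving 25.
  model.gen: a read changed (tokens.gen -1024->-25) — executes, giving 25.
  south.gen: a read changed (filter.gen 256->25; merge.gen -32->-5) — executes, giving 30.
  opt.gen: a read changed (south.gen 288->30; model.gen 1024->25) — executes, giving 30.

Demanding opt.gen again yields 30.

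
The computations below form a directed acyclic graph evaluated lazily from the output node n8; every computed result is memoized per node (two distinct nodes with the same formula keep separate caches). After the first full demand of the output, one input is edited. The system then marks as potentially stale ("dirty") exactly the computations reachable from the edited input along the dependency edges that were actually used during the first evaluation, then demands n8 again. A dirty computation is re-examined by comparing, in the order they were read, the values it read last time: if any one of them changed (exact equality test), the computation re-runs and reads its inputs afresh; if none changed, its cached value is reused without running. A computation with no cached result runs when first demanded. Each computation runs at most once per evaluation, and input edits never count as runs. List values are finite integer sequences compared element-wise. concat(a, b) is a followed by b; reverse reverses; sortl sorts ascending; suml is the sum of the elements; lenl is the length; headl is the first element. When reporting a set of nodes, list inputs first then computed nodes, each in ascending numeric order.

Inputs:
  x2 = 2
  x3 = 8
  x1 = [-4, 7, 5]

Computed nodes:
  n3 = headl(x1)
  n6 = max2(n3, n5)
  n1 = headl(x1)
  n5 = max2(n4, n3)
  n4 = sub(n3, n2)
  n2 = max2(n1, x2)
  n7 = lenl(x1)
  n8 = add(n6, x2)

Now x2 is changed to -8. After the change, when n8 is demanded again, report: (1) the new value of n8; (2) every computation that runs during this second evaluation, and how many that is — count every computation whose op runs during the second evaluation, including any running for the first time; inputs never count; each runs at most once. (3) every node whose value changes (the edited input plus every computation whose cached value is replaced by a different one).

Demanding n8 again yields -8.
5 computations run: n2, n4, n5, n6, n8.
The nodes whose values change: x2, n2, n4, n5, n6, n8.

First demand of the output computes:
  n1 = headl([-4, 7, 5]) = -4
  n2 = max2(-4, 2) = 2
  n3 = headl([-4, 7, 5]) = -4
  n4 = sub(-4, 2) = -6
  n5 = max2(-6, -4) = -4
  n6 = max2(-4, -4) = -4
  n8 = add(-4, 2) = -2

After the edit, cleaning proceeds:
  n2: a read changed (x2 2->-8) — executes, giving -4.
  n4: a read changed (n2 2->-4) — executes, giving 0.
  n5: a read changed (n4 -6->0) — executes, giving 0.
  n6: a read changed (n5 -4->0) — executes, giving 0.
  n8: a read changed (n6 -4->0; x2 2->-8) — executes, giving -8.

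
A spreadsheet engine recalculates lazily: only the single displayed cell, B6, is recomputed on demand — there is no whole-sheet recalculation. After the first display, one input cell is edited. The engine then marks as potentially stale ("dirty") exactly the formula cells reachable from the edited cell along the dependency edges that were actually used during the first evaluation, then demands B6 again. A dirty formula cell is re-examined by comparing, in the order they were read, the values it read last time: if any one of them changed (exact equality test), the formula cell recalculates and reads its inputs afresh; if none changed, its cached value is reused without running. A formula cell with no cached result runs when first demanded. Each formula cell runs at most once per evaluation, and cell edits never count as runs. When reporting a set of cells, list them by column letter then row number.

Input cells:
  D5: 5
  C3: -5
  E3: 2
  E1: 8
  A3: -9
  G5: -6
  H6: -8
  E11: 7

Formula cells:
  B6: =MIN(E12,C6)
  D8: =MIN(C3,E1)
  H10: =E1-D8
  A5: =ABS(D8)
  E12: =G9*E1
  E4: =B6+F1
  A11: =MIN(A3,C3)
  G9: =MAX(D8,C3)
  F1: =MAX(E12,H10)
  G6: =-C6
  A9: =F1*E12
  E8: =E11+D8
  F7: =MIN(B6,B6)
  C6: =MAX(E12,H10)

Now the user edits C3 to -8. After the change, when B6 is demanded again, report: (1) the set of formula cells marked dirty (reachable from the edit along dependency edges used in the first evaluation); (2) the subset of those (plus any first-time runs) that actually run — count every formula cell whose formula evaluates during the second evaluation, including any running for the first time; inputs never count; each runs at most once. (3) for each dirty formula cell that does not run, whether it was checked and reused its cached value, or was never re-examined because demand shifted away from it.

First evaluation (everything demanded from the output):
  D8 = MIN(-5, 8) = -5
  G9 = MAX(-5, -5) = -5
  E12 = -5 * 8 = -40
  H10 = 8 - -5 = 13
  C6 = MAX(-40, 13) = 13
  B6 = MIN(-40, 13) = -40

Propagation after the edit:
  D8: runs — C3 -5->-8; result -8.
  G9: runs — D8 -5->-8; C3 -5->-8; result -8.
  E12: runs — G9 -5->-8; result -64.
  H10: runs — D8 -5->-8; result 16.
  C6: runs — E12 -40->-64; H10 13->16; result 16.
  B6: runs — E12 -40->-64; C6 13->16; result -64.

Marked dirty: B6, C6, D8, E12, G9, H10.
Formula cells that run: B6, C6, D8, E12, G9, H10 — 6 in total.
Every dirty formula cell ran.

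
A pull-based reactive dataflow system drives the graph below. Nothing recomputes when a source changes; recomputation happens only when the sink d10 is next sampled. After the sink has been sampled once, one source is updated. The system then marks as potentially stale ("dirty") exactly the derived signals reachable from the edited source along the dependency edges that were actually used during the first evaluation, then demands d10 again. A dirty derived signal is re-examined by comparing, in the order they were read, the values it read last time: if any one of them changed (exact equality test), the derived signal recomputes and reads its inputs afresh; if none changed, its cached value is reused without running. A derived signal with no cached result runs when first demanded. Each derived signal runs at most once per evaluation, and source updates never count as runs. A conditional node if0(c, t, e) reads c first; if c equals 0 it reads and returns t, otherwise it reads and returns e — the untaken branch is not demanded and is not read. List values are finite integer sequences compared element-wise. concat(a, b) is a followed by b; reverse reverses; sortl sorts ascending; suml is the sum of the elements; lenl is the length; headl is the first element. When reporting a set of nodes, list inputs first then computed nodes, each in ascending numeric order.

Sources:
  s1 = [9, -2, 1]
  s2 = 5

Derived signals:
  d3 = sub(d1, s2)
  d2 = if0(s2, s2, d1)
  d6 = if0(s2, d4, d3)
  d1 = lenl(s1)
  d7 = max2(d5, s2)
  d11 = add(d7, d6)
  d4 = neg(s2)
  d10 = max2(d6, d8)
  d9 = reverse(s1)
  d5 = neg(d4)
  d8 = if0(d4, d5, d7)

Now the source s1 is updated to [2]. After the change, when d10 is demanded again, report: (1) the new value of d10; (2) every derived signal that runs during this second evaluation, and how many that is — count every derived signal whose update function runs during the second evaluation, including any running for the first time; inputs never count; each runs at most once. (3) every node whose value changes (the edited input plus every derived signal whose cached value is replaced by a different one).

New value of d10: 5.
Derived signals that run: d1, d3, d6, d10 — 4 in total.
Values that change: s1, d1, d3, d6.

First evaluation (everything demanded from the output):
  d1 = lenl([9, -2, 1]) = 3
  d3 = sub(3, 5) = -2
  d4 = neg(5) = -5
  d5 = neg(-5) = 5
  d6 = if0(s2=5 -> else branch d3) = -2
  d7 = max2(5, 5) = 5
  d8 = if0(d4=-5 -> else branch d7) = 5
  d10 = max2(-2, 5) = 5

Propagation after the edit:
  d1: runs — s1 [9, -2, 1]->[2]; result 1.
  d3: runs — d1 3->1; result -4.
  d6: runs — d3 -2->-4; result -4.
  d10: runs — d6 -2->-4; result 5 (same value as before).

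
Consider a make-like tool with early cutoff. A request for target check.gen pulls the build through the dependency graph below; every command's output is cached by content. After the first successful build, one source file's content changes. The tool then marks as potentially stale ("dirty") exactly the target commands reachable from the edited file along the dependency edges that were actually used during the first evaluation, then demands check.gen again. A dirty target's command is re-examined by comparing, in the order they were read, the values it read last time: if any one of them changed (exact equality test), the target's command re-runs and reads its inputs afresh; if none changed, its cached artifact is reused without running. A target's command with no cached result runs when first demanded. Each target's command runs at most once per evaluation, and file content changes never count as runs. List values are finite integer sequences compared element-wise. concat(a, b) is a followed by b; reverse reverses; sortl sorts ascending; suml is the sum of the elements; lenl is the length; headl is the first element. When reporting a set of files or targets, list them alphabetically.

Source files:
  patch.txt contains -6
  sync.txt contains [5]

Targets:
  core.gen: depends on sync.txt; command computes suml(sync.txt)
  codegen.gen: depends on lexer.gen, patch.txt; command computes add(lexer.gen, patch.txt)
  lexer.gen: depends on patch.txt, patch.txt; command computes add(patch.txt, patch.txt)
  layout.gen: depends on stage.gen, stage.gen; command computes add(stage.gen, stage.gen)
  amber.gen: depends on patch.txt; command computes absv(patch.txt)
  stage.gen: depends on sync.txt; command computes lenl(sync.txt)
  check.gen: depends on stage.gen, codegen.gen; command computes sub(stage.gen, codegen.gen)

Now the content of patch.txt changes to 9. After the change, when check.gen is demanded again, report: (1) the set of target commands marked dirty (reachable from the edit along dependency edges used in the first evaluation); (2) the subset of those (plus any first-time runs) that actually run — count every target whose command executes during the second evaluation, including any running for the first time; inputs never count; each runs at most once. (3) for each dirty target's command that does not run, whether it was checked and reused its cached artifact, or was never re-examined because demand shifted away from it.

The edit dirties: check.gen, codegen.gen, lexer.gen.
3 target commands run: check.gen, codegen.gen, lexer.gen.
No dirty target's command escaped a run.

First demand of the output computes:
  lexer.gen = add(-6, -6) = -12
  codegen.gen = add(-12, -6) = -18
  stage.gen = lenl([5]) = 1
  check.gen = sub(1, -18) = 19

After the edit, cleaning proceeds:
  lexer.gen: a read changed (patch.txt -6->9; patch.txt -6->9) — executes, giving 18.
  codegen.gen: a read changed (lexer.gen -12->18; patch.txt -6->9) — executes, giving 27.
  check.gen: a read changed (codegen.gen -18->27) — executes, giving -26.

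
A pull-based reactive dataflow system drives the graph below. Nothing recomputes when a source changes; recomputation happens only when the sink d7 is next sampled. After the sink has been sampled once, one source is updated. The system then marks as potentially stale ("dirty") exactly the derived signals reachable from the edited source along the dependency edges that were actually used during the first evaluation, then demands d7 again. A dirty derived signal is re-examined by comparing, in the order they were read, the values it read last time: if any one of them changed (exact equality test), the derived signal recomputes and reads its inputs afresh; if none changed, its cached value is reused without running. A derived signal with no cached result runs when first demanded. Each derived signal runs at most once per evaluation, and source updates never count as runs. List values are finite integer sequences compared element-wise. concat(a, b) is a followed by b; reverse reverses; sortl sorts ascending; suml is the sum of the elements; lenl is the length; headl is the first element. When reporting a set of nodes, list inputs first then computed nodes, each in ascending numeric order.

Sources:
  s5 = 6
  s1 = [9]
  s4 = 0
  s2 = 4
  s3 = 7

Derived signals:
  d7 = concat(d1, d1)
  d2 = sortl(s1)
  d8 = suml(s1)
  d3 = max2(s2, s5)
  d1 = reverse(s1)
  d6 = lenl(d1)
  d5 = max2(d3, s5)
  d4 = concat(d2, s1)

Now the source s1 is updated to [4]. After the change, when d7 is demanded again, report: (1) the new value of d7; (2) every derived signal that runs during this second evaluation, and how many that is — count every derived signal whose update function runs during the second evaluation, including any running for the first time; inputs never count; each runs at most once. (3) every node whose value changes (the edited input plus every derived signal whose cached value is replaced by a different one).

First evaluation (everything demanded from the output):
  d1 = reverse([9]) = [9]
  d7 = concat([9], [9]) = [9, 9]

Propagation after the edit:
  d1: runs — s1 [9]->[4]; result [4].
  d7: runs — d1 [9]->[4]; d1 [9]->[4]; result [4, 4].

New value of d7: [4, 4].
Derived signals that run: d1, d7 — 2 in total.
Values that change: s1, d1, d7.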